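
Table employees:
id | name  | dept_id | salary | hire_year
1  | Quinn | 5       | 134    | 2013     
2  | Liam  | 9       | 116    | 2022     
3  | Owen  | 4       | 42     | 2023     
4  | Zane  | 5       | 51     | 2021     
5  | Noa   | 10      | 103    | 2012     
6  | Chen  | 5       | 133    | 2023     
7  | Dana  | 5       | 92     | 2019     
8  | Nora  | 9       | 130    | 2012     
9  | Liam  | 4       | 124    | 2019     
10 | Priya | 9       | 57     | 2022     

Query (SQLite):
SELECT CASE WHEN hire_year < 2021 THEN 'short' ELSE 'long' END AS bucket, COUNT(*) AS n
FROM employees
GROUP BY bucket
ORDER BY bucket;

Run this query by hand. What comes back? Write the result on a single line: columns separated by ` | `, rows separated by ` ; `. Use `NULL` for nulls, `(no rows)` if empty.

long | 5 ; short | 5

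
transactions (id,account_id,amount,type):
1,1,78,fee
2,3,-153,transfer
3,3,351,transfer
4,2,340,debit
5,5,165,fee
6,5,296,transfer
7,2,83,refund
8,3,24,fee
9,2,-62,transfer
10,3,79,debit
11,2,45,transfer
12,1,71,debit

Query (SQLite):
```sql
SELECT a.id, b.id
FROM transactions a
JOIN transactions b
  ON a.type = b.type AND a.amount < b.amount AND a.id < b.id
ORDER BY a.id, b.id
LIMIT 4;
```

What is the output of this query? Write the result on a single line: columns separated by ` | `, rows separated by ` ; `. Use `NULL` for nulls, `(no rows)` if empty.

1 | 5 ; 2 | 3 ; 2 | 6 ; 2 | 9

Pairs (a,b) with same type, a.amount < b.amount, a.id < b.id.
type groups: debit:{4,10,12} fee:{1,5,8} refund:{7} transfer:{2,3,6,9,11}
Ordered by (a.id, b.id); first 4.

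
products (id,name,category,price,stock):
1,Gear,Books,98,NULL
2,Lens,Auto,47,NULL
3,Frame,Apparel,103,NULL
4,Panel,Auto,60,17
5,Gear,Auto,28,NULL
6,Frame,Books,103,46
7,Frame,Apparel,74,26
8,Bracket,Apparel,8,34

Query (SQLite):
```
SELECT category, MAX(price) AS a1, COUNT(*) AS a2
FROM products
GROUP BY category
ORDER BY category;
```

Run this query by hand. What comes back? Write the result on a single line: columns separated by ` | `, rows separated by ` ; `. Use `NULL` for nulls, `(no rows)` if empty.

Apparel | 103 | 3 ; Auto | 60 | 3 ; Books | 103 | 2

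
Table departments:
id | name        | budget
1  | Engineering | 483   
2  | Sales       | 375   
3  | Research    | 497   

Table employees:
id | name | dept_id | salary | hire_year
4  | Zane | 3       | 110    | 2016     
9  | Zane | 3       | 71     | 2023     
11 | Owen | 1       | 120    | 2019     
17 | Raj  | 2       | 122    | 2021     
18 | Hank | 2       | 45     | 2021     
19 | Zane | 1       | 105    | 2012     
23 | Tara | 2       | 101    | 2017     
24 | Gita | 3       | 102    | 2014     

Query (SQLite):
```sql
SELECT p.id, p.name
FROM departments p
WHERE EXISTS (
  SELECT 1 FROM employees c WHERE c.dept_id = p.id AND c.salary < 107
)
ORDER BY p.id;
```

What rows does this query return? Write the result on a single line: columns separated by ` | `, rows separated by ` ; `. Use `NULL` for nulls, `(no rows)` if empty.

1 | Engineering ; 2 | Sales ; 3 | Research

For each departments row, check whether any employees with matching dept_id has salary < 107.
Keep rows where that is true.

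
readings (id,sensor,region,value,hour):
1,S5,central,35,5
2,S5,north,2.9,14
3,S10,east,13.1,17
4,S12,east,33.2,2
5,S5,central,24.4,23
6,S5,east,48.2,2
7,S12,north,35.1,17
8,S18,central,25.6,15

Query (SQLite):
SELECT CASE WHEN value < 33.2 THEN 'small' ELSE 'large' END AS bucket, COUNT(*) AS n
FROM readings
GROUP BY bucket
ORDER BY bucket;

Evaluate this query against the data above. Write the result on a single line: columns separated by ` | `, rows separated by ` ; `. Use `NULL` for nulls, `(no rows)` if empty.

Bucket rows by value < 33.2 → 'small' else 'large'; count each bucket.

large | 4 ; small | 4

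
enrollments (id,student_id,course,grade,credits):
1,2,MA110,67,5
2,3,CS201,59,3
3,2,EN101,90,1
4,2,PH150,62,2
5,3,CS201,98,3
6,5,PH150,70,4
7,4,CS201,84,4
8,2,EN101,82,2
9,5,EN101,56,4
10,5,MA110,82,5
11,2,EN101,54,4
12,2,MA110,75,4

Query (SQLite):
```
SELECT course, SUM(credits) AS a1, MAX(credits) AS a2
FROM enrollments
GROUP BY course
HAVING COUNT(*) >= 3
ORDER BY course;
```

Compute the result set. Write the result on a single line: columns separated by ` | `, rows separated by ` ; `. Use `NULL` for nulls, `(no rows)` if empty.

CS201 | 10 | 4 ; EN101 | 11 | 4 ; MA110 | 14 | 5

Group enrollments by course.
Per group compute: SUM(credits), MAX(credits).
HAVING: drop groups with fewer than 3 rows.
  CS201: ids {2, 5, 7} → SUM(credits)=10, MAX(credits)=4
  EN101: ids {3, 8, 9, 11} → SUM(credits)=11, MAX(credits)=4
  MA110: ids {1, 10, 12} → SUM(credits)=14, MAX(credits)=5
  PH150: ids {4, 6} → SUM(credits)=6, MAX(credits)=4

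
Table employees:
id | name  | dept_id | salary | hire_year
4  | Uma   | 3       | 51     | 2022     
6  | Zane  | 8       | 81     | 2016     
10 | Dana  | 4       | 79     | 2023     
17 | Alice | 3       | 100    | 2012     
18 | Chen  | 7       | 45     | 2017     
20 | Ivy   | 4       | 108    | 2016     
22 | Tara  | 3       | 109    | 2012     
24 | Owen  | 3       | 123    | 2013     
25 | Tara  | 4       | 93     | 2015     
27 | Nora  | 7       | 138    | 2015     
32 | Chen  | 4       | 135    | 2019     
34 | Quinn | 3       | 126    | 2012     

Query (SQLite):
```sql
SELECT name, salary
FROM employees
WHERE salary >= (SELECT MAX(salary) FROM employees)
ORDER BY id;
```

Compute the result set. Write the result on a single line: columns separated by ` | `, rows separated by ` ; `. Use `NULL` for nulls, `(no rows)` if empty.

Nora | 138

Scalar subquery: MAX(salary) over all employees rows = 138.
Keep rows where salary >= that value.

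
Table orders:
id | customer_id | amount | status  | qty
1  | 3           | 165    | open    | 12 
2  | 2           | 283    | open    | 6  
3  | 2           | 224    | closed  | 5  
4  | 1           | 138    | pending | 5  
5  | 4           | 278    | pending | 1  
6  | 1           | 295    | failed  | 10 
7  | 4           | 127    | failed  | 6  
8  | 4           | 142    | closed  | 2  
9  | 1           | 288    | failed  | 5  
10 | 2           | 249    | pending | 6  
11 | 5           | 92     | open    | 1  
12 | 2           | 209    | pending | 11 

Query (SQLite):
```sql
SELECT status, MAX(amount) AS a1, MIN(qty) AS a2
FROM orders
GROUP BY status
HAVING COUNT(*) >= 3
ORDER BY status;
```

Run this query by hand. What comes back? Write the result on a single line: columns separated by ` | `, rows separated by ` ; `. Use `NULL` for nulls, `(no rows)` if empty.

failed | 295 | 5 ; open | 283 | 1 ; pending | 278 | 1

Group orders by status.
Per group compute: MAX(amount), MIN(qty).
HAVING: drop groups with fewer than 3 rows.
  closed: ids {3, 8} → MAX(amount)=224, MIN(qty)=2
  failed: ids {6, 7, 9} → MAX(amount)=295, MIN(qty)=5
  open: ids {1, 2, 11} → MAX(amount)=283, MIN(qty)=1
  pending: ids {4, 5, 10, 12} → MAX(amount)=278, MIN(qty)=1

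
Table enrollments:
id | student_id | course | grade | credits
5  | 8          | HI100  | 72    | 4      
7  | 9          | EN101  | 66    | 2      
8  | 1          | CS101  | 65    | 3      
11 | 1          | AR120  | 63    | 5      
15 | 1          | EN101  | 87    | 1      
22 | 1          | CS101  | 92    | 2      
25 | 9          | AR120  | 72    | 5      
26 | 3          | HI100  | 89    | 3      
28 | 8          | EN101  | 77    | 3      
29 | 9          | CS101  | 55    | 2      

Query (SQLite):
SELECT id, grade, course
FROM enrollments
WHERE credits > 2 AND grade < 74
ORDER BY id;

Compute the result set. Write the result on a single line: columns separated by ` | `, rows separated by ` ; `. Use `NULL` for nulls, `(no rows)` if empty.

credits > 2: ids {5, 8, 11, 25, 26, 28}
grade < 74: ids {5, 7, 8, 11, 25, 29}
Combine with AND.

5 | 72 | HI100 ; 8 | 65 | CS101 ; 11 | 63 | AR120 ; 25 | 72 | AR120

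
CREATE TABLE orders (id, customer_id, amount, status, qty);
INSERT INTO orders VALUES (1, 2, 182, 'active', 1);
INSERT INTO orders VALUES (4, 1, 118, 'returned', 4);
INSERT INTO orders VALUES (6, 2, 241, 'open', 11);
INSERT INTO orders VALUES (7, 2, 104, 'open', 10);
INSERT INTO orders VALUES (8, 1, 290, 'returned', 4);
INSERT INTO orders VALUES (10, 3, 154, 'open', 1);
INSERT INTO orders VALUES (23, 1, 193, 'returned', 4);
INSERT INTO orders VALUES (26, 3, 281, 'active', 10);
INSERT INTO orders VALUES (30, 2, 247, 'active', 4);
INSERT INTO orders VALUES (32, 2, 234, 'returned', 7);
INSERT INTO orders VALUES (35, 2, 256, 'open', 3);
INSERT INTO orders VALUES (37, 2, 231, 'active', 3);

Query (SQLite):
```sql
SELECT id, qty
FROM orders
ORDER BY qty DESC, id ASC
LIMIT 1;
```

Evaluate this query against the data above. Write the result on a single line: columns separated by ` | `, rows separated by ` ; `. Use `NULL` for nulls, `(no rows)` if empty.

6 | 11

Sort by qty desc, tiebreak id asc: (11, id=6), (10, id=7), (10, id=26), (7, id=32) …. Take first 1.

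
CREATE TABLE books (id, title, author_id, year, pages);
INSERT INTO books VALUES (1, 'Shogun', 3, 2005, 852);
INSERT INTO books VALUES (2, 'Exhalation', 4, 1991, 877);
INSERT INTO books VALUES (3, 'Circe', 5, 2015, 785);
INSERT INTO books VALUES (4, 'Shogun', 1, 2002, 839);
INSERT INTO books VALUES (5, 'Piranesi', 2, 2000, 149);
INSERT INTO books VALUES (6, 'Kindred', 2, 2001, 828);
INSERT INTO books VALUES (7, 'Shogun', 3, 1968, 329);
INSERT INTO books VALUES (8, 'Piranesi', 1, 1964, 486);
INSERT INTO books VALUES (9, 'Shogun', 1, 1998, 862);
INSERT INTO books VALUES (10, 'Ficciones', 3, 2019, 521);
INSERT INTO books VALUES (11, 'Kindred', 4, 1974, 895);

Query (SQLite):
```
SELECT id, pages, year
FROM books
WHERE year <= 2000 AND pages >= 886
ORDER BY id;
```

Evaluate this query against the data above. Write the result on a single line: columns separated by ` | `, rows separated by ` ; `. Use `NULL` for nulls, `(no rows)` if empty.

year <= 2000: ids {2, 5, 7, 8, 9, 11}
pages >= 886: ids {11}
Combine with AND.

11 | 895 | 1974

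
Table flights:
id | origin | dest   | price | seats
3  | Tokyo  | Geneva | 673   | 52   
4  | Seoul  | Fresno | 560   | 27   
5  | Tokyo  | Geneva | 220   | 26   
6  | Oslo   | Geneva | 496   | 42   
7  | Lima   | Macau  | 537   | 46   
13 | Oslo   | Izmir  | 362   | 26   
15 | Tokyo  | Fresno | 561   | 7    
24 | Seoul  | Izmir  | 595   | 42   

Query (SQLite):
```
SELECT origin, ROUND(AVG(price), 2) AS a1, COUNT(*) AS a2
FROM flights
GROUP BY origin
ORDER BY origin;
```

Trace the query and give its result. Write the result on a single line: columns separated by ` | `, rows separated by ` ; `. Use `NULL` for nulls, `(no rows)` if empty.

Group flights by origin.
Per group compute: ROUND(AVG(price), 2), COUNT(*).
  Lima: ids {7} → ROUND(AVG(price), 2)=537, COUNT(*)=1
  Oslo: ids {6, 13} → ROUND(AVG(price), 2)=429, COUNT(*)=2
  Seoul: ids {4, 24} → ROUND(AVG(price), 2)=577.5, COUNT(*)=2
  Tokyo: ids {3, 5, 15} → ROUND(AVG(price), 2)=484.67, COUNT(*)=3

Lima | 537 | 1 ; Oslo | 429 | 2 ; Seoul | 577.5 | 2 ; Tokyo | 484.67 | 3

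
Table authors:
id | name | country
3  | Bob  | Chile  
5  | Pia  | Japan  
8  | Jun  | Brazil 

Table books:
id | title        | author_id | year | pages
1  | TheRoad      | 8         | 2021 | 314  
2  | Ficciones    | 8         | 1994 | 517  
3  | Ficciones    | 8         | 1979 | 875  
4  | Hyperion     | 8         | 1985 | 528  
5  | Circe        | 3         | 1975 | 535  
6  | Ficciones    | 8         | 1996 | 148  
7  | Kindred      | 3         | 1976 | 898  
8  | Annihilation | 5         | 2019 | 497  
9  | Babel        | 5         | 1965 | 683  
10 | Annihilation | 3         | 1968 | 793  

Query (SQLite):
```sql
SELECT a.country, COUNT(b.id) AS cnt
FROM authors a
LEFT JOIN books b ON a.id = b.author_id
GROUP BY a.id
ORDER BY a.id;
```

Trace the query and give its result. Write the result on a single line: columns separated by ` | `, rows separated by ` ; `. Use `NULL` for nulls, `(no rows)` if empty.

Chile | 3 ; Japan | 2 ; Brazil | 5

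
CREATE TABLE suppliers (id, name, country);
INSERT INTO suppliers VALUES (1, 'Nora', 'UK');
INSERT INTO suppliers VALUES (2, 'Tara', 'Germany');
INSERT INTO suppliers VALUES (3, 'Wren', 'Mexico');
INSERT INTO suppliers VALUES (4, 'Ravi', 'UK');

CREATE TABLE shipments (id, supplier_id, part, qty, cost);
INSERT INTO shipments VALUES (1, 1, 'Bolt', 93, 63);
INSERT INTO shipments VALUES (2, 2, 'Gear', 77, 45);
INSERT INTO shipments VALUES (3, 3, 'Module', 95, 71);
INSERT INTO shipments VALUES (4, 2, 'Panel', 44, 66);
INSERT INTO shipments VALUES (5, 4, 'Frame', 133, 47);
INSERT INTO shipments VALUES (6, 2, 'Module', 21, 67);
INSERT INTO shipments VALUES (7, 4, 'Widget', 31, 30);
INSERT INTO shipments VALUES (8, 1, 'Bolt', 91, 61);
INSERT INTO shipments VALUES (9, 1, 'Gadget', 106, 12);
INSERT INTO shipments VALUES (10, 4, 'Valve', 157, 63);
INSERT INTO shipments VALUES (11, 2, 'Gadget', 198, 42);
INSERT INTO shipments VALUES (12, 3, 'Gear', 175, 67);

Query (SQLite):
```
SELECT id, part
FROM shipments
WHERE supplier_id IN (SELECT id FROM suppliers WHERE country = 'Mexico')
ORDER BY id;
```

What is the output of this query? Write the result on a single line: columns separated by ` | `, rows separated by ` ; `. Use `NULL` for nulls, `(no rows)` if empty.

Inner query: suppliers.id where country = 'Mexico'.
Outer: keep shipments rows whose supplier_id is in that set.
Inner query → {3}

3 | Module ; 12 | Gear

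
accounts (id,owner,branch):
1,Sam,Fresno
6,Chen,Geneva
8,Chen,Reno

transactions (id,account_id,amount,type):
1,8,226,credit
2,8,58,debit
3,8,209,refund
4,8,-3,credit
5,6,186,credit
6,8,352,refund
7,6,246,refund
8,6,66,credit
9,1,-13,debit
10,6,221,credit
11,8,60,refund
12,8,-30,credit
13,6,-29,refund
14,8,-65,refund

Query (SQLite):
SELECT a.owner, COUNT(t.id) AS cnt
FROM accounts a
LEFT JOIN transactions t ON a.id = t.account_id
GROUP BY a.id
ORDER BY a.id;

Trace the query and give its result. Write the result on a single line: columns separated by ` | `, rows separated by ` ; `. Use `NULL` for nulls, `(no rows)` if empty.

Sam | 1 ; Chen | 5 ; Chen | 8

LEFT JOIN keeps every accounts row; unmatched ones get NULL for transactions columns.
Group by accounts.id and compute COUNT(t.id). COUNT(col) of an all-NULL group is 0.
  1: ids {9} → COUNT(t.id)=1
  6: ids {5, 7, 8, 10, 13} → COUNT(t.id)=5
  8: ids {1, 2, 3, 4, 6, 11, 12, 14} → COUNT(t.id)=8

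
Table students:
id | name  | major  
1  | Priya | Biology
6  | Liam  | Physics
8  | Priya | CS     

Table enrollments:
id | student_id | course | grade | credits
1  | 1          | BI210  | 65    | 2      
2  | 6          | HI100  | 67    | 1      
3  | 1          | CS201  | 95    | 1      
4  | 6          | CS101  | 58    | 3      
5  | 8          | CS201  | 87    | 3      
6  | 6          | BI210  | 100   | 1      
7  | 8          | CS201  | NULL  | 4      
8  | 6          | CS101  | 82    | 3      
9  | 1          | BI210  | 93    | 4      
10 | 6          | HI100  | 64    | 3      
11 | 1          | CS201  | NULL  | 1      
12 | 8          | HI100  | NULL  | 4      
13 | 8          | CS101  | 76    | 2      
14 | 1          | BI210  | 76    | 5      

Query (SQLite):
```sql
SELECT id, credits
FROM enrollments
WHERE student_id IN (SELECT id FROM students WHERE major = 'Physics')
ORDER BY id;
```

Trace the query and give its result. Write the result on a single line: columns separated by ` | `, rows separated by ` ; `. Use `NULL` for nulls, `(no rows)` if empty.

2 | 1 ; 4 | 3 ; 6 | 1 ; 8 | 3 ; 10 | 3

Inner query: students.id where major = 'Physics'.
Outer: keep enrollments rows whose student_id is in that set.
Inner query → {6}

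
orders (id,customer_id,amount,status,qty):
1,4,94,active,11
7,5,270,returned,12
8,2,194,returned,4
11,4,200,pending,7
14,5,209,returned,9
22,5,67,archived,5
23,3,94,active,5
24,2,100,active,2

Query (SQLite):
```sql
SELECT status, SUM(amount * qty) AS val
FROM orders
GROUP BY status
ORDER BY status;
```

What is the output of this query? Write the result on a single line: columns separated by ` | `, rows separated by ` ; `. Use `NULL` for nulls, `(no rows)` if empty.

active | 1704 ; archived | 335 ; pending | 1400 ; returned | 5897

For each row compute amount * qty.
Group by status; take SUM of the expression per group.
  active: ids {1, 23, 24} → SUM(amount * qty)=1704
  archived: ids {22} → SUM(amount * qty)=335
  pending: ids {11} → SUM(amount * qty)=1400
  returned: ids {7, 8, 14} → SUM(amount * qty)=5897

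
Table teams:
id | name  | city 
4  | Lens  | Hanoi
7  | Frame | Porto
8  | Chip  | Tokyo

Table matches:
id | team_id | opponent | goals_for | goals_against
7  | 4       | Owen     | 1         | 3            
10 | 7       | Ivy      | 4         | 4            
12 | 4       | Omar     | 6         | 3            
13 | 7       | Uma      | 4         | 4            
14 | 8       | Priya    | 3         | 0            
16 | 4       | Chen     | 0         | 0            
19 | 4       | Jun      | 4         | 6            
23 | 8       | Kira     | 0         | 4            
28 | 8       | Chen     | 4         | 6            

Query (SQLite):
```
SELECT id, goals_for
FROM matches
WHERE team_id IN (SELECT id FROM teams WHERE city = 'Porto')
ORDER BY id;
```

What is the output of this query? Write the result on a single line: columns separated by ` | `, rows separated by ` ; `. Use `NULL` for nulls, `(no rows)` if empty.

Inner query: teams.id where city = 'Porto'.
Outer: keep matches rows whose team_id is in that set.
Inner query → {7}

10 | 4 ; 13 | 4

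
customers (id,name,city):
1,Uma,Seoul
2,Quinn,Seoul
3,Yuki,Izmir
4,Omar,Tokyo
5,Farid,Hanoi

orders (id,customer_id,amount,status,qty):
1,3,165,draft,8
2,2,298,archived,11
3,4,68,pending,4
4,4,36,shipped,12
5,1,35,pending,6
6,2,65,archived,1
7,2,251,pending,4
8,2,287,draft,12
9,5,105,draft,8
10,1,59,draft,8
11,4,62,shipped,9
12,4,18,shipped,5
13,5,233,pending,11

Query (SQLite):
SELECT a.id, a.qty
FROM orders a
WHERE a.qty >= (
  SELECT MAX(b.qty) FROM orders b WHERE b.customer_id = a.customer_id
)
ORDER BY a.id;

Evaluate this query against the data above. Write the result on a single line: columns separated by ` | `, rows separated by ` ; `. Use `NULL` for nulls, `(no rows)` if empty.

For each orders row a, compute MAX(qty) over rows sharing a.customer_id.
Keep row a if a.qty >= that per-group MAX.
  customer_id=1: MAX(qty) = 8
  customer_id=2: MAX(qty) = 12
  customer_id=3: MAX(qty) = 8
  customer_id=4: MAX(qty) = 12
  customer_id=5: MAX(qty) = 11

1 | 8 ; 4 | 12 ; 8 | 12 ; 10 | 8 ; 13 | 11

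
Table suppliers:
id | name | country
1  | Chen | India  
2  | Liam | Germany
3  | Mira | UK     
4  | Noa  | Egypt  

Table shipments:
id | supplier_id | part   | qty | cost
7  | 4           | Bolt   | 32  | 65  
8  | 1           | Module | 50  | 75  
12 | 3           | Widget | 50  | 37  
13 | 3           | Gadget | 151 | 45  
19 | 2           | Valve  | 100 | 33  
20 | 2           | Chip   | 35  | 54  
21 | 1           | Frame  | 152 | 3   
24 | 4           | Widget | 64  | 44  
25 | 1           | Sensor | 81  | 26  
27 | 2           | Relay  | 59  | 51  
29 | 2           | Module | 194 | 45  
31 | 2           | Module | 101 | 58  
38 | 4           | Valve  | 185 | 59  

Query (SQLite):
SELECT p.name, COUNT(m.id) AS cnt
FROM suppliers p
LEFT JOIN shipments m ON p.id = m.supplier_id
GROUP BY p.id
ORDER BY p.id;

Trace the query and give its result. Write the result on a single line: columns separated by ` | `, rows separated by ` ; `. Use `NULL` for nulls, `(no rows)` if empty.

LEFT JOIN keeps every suppliers row; unmatched ones get NULL for shipments columns.
Group by suppliers.id and compute COUNT(m.id). COUNT(col) of an all-NULL group is 0.
  1: ids {8, 21, 25} → COUNT(m.id)=3
  2: ids {19, 20, 27, 29, 31} → COUNT(m.id)=5
  3: ids {12, 13} → COUNT(m.id)=2
  4: ids {7, 24, 38} → COUNT(m.id)=3

Chen | 3 ; Liam | 5 ; Mira | 2 ; Noa | 3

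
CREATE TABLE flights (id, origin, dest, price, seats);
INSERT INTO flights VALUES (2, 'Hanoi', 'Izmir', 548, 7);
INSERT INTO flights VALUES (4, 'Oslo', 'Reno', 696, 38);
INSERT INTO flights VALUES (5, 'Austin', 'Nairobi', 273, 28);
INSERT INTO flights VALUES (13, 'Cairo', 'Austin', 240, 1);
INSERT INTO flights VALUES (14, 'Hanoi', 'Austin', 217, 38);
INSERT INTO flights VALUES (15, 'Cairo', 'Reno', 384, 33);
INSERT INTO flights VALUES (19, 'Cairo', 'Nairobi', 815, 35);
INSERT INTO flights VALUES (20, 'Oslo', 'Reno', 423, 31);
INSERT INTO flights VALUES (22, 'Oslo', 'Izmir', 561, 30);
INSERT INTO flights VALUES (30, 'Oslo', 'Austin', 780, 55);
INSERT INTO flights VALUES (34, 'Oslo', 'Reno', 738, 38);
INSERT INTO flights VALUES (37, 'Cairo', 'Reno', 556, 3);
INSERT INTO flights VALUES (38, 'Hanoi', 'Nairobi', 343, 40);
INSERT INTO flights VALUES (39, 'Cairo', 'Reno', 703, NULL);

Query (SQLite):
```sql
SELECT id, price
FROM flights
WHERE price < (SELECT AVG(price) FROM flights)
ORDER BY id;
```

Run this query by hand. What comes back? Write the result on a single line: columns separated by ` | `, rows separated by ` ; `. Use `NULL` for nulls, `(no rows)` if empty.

Scalar subquery: AVG(price) over all flights rows = 519.785714 (≈; comparison uses full precision).
Keep rows where price < that value.

5 | 273 ; 13 | 240 ; 14 | 217 ; 15 | 384 ; 20 | 423 ; 38 | 343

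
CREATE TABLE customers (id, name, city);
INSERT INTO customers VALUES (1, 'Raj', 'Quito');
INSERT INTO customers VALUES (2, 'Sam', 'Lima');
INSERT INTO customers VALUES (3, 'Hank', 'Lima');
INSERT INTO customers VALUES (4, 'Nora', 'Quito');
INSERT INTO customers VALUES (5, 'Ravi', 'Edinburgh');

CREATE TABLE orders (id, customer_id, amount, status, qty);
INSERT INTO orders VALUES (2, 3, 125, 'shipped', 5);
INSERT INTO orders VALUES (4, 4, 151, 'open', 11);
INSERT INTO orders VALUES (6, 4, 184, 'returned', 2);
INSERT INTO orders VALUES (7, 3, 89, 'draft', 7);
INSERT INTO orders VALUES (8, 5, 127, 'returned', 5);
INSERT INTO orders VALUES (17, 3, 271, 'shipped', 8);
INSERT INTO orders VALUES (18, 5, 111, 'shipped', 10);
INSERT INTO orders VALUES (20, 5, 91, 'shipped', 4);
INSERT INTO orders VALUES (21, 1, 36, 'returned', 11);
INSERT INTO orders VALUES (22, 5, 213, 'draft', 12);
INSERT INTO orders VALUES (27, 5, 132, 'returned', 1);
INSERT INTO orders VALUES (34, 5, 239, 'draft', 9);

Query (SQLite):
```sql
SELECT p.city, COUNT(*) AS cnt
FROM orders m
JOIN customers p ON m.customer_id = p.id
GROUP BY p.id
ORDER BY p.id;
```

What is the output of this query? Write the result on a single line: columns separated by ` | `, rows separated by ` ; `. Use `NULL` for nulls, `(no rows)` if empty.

Join each orders row to its customers via customer_id.
Group joined rows by customers.id; compute COUNT(*) per group.
  1: ids {21} → COUNT(*)=1
  3: ids {2, 7, 17} → COUNT(*)=3
  4: ids {4, 6} → COUNT(*)=2
  5: ids {8, 18, 20, 22, 27, 34} → COUNT(*)=6

Quito | 1 ; Lima | 3 ; Quito | 2 ; Edinburgh | 6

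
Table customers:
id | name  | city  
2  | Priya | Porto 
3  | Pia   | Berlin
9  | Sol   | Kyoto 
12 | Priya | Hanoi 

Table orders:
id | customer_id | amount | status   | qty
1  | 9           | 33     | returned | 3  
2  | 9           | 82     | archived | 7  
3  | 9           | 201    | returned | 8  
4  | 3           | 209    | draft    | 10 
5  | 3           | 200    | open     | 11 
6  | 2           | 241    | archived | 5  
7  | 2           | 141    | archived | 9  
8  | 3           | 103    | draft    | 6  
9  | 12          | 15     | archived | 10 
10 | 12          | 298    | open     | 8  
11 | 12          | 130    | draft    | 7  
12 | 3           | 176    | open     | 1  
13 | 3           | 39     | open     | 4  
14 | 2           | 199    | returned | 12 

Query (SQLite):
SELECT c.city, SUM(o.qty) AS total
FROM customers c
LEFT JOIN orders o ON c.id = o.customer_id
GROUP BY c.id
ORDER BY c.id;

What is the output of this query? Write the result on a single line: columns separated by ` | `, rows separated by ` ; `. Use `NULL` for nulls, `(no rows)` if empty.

Porto | 26 ; Berlin | 32 ; Kyoto | 18 ; Hanoi | 25

LEFT JOIN keeps every customers row; unmatched ones get NULL for orders columns.
Group by customers.id and compute SUM(o.qty). SUM over an all-NULL group is NULL.
  2: ids {6, 7, 14} → SUM(o.qty)=26
  3: ids {4, 5, 8, 12, 13} → SUM(o.qty)=32
  9: ids {1, 2, 3} → SUM(o.qty)=18
  12: ids {9, 10, 11} → SUM(o.qty)=25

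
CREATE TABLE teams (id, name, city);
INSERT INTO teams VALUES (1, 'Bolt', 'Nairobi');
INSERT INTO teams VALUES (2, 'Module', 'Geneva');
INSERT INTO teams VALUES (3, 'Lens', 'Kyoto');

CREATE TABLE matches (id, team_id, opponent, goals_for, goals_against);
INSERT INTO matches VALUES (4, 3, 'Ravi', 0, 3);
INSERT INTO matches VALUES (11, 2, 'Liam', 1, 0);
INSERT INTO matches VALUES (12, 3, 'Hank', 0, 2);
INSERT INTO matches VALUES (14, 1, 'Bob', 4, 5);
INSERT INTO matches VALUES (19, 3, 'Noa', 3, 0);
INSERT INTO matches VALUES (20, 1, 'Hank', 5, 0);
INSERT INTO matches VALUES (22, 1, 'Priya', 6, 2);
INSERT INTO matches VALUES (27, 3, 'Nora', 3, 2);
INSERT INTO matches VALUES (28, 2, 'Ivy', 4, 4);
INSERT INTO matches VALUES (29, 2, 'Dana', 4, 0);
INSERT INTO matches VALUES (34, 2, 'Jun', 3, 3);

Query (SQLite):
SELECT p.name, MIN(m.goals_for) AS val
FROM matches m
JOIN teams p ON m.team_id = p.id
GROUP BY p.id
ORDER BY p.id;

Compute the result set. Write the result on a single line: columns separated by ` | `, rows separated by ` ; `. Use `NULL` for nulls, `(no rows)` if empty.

Bolt | 4 ; Module | 1 ; Lens | 0

Join each matches row to its teams via team_id.
Group joined rows by teams.id; compute MIN(m.goals_for) per group.
  1: ids {14, 20, 22} → MIN(m.goals_for)=4
  2: ids {11, 28, 29, 34} → MIN(m.goals_for)=1
  3: ids {4, 12, 19, 27} → MIN(m.goals_for)=0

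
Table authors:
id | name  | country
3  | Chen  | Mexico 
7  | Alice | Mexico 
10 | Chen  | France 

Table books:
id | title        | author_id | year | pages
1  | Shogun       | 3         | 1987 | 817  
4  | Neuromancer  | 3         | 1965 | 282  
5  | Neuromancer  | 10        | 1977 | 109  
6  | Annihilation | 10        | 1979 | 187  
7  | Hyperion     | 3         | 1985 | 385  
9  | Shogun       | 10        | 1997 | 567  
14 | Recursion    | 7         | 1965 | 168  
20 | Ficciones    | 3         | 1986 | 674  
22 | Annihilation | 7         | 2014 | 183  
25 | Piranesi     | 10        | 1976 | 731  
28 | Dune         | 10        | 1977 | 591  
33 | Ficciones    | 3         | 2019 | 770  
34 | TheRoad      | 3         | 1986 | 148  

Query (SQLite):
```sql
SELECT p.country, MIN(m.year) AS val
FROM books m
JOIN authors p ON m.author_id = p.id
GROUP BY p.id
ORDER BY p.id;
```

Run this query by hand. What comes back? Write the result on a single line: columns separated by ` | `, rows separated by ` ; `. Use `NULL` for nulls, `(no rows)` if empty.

Mexico | 1965 ; Mexico | 1965 ; France | 1976

Join each books row to its authors via author_id.
Group joined rows by authors.id; compute MIN(m.year) per group.
  3: ids {1, 4, 7, 20, 33, 34} → MIN(m.year)=1965
  7: ids {14, 22} → MIN(m.year)=1965
  10: ids {5, 6, 9, 25, 28} → MIN(m.year)=1976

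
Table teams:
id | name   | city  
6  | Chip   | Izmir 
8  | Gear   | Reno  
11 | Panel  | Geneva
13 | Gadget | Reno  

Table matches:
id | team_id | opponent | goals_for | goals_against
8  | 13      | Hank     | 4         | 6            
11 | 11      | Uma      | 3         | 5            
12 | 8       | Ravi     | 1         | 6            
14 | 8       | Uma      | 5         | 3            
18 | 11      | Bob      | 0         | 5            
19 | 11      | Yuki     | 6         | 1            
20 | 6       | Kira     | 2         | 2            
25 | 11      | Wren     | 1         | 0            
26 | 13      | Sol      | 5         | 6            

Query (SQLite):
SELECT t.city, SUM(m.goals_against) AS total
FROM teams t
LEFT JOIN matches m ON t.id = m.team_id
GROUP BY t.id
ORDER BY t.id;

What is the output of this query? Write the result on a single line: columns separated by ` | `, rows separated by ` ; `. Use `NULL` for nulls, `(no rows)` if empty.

Izmir | 2 ; Reno | 9 ; Geneva | 11 ; Reno | 12

LEFT JOIN keeps every teams row; unmatched ones get NULL for matches columns.
Group by teams.id and compute SUM(m.goals_against). SUM over an all-NULL group is NULL.
  6: ids {20} → SUM(m.goals_against)=2
  8: ids {12, 14} → SUM(m.goals_against)=9
  11: ids {11, 18, 19, 25} → SUM(m.goals_against)=11
  13: ids {8, 26} → SUM(m.goals_against)=12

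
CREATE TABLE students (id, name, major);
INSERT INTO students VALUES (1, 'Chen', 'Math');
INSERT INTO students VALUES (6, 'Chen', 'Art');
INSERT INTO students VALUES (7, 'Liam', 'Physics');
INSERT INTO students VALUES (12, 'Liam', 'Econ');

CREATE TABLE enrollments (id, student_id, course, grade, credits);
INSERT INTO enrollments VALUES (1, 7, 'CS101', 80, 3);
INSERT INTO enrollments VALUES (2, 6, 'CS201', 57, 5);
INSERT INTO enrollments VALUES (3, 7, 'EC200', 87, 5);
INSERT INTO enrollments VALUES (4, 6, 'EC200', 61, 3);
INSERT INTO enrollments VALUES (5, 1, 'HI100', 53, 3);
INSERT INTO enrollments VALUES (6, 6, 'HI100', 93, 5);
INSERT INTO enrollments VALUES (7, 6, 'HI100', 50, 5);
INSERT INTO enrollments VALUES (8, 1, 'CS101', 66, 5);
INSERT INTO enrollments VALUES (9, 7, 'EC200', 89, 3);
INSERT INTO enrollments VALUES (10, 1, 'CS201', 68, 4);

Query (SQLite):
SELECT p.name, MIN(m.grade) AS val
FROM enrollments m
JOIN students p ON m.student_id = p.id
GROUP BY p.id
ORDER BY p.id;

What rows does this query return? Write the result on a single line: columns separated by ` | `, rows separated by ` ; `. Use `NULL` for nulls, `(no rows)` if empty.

Chen | 53 ; Chen | 50 ; Liam | 80

Join each enrollments row to its students via student_id.
Group joined rows by students.id; compute MIN(m.grade) per group.
  1: ids {5, 8, 10} → MIN(m.grade)=53
  6: ids {2, 4, 6, 7} → MIN(m.grade)=50
  7: ids {1, 3, 9} → MIN(m.grade)=80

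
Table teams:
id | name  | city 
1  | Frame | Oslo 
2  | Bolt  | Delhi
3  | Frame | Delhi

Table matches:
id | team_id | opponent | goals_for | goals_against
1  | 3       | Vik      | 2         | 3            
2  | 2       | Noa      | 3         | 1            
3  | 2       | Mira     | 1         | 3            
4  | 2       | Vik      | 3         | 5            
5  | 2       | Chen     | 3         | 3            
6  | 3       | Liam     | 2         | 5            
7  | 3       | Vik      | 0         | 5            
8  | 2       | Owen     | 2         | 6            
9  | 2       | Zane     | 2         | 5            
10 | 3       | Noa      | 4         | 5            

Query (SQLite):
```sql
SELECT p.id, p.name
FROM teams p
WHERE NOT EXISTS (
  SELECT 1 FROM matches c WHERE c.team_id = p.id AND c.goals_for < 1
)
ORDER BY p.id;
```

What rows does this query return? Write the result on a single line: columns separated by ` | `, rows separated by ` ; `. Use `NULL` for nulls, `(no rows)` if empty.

1 | Frame ; 2 | Bolt

For each teams row, check whether any matches with matching team_id has goals_for < 1.
Keep rows where that is false.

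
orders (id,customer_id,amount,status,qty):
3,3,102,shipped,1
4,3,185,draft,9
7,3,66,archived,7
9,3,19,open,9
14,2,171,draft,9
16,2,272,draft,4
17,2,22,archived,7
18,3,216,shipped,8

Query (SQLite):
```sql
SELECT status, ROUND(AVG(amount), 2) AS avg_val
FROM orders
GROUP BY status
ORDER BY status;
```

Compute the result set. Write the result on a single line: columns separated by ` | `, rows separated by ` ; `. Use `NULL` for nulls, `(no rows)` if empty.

Partition orders by status; compute ROUND(AVG(amount), 2) within each group.
  archived: ids {7, 17} → ROUND(AVG(amount), 2)=44
  draft: ids {4, 14, 16} → ROUND(AVG(amount), 2)=209.33
  open: ids {9} → ROUND(AVG(amount), 2)=19
  shipped: ids {3, 18} → ROUND(AVG(amount), 2)=159

archived | 44 ; draft | 209.33 ; open | 19 ; shipped | 159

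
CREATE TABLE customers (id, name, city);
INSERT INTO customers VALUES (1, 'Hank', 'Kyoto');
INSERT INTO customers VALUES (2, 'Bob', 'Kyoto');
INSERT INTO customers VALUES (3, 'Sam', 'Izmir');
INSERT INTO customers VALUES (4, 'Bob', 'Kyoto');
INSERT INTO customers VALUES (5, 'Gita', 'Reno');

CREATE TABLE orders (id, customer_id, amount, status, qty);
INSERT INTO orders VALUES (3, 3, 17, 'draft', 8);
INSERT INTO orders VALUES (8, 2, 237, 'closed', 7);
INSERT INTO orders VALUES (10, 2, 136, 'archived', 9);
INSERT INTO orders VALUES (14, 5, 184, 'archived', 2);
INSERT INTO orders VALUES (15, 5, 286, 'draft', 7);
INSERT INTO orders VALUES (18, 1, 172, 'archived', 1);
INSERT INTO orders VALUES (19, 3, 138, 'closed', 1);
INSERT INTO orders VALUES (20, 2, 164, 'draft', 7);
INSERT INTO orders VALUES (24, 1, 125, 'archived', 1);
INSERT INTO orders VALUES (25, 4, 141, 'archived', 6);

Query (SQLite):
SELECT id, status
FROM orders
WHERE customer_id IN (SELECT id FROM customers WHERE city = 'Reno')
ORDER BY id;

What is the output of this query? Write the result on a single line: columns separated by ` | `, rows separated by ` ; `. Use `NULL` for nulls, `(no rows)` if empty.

Inner query: customers.id where city = 'Reno'.
Outer: keep orders rows whose customer_id is in that set.
Inner query → {5}

14 | archived ; 15 | draft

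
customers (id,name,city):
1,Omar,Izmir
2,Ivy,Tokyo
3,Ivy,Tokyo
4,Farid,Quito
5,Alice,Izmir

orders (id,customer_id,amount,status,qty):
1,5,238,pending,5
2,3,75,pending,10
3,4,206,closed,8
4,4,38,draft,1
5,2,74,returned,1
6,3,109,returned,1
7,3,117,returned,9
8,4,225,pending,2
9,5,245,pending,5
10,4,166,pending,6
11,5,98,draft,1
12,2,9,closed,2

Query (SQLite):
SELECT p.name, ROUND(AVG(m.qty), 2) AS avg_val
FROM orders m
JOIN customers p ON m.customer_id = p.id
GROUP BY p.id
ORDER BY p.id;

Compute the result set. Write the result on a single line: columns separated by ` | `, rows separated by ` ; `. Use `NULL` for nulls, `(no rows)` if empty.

Ivy | 1.5 ; Ivy | 6.67 ; Farid | 4.25 ; Alice | 3.67

Join each orders row to its customers via customer_id.
Group joined rows by customers.id; compute ROUND(AVG(m.qty), 2) per group.
  2: ids {5, 12} → ROUND(AVG(m.qty), 2)=1.5
  3: ids {2, 6, 7} → ROUND(AVG(m.qty), 2)=6.67
  4: ids {3, 4, 8, 10} → ROUND(AVG(m.qty), 2)=4.25
  5: ids {1, 9, 11} → ROUND(AVG(m.qty), 2)=3.67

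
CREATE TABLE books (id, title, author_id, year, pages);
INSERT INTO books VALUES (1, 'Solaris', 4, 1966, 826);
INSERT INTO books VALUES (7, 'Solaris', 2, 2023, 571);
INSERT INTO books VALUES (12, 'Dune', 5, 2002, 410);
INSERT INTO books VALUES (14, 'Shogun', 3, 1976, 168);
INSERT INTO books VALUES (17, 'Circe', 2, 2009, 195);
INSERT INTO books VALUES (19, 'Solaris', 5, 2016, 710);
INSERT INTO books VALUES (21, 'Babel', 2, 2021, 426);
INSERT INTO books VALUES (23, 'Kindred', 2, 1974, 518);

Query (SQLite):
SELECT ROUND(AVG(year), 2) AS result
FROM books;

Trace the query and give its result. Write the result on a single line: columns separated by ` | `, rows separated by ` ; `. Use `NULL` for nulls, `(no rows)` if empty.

1998.38

All year values: [1966, 2023, 2002, 1976, 2009, 2016, 2021, 1974].
AVG = 15987 / 8 (rounded to 2 dp).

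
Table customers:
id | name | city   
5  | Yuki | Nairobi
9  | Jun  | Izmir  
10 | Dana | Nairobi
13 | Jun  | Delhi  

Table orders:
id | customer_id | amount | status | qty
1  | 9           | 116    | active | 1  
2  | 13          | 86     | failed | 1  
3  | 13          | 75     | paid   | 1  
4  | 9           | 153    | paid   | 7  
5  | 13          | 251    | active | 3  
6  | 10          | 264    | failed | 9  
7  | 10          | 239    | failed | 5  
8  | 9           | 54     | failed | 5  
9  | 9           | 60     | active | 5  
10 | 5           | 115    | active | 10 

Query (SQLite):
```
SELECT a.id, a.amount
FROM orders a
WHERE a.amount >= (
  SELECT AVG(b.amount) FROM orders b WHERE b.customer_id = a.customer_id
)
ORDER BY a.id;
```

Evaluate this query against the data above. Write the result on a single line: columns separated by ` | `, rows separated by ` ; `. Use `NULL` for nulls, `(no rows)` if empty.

For each orders row a, compute AVG(amount) over rows sharing a.customer_id.
Keep row a if a.amount >= that per-group AVG.
  customer_id=5: AVG(amount) = 115.0
  customer_id=9: AVG(amount) = 95.75
  customer_id=10: AVG(amount) = 251.5
  customer_id=13: AVG(amount) = 137.333333

1 | 116 ; 4 | 153 ; 5 | 251 ; 6 | 264 ; 10 | 115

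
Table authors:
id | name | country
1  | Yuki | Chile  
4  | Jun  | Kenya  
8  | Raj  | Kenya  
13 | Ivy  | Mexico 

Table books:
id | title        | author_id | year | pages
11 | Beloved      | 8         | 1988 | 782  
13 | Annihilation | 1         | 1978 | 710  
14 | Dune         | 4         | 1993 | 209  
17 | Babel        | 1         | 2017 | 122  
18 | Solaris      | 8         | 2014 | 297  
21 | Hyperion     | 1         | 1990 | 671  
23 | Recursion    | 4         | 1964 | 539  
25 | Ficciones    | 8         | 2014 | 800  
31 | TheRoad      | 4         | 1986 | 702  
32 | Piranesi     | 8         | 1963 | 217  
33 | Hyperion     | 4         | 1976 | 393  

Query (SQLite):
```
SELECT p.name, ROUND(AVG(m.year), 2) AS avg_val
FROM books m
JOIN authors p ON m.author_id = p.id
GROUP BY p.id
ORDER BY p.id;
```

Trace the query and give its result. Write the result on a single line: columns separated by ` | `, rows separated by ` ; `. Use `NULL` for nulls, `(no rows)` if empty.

Yuki | 1995 ; Jun | 1979.75 ; Raj | 1994.75

Join each books row to its authors via author_id.
Group joined rows by authors.id; compute ROUND(AVG(m.year), 2) per group.
  1: ids {13, 17, 21} → ROUND(AVG(m.year), 2)=1995
  4: ids {14, 23, 31, 33} → ROUND(AVG(m.year), 2)=1979.75
  8: ids {11, 18, 25, 32} → ROUND(AVG(m.year), 2)=1994.75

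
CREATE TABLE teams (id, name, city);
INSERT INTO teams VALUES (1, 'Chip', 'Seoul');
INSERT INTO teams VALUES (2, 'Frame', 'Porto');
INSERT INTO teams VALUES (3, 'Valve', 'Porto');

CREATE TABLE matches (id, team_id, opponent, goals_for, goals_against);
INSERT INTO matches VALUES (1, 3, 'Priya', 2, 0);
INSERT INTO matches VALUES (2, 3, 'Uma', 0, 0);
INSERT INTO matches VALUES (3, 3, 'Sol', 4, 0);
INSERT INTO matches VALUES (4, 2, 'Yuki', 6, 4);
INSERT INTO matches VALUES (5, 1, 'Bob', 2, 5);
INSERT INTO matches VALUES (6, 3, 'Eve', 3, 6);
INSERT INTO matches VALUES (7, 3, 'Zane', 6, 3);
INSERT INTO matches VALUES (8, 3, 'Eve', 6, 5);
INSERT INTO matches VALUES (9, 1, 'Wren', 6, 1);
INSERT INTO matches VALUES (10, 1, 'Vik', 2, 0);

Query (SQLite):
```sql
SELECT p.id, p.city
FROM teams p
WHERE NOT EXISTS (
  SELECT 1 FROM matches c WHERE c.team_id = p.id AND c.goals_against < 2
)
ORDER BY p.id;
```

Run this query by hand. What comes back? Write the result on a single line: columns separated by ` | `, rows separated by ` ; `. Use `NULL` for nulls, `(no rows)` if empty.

2 | Porto

For each teams row, check whether any matches with matching team_id has goals_against < 2.
Keep rows where that is false.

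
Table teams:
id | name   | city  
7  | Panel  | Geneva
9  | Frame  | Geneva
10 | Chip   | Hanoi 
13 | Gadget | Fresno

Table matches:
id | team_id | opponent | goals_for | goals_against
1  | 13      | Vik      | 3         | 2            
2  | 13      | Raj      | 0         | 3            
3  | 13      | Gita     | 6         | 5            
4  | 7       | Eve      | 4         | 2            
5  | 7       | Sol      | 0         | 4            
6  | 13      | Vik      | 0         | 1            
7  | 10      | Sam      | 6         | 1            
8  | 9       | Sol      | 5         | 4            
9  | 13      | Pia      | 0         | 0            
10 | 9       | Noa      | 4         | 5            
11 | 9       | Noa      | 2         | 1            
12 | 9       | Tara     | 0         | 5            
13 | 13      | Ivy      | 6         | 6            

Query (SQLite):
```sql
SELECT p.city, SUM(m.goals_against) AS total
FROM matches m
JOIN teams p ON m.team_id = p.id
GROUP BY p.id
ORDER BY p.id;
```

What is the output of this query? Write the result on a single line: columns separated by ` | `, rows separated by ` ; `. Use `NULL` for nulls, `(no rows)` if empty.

Join each matches row to its teams via team_id.
Group joined rows by teams.id; compute SUM(m.goals_against) per group.
  7: ids {4, 5} → SUM(m.goals_against)=6
  9: ids {8, 10, 11, 12} → SUM(m.goals_against)=15
  10: ids {7} → SUM(m.goals_against)=1
  13: ids {1, 2, 3, 6, 9, 13} → SUM(m.goals_against)=17

Geneva | 6 ; Geneva | 15 ; Hanoi | 1 ; Fresno | 17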